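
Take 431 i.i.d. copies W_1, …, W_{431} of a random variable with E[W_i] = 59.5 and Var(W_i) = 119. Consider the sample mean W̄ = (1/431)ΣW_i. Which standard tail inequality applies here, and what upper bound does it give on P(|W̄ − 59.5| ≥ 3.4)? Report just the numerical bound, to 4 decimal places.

With mean and variance of each term known, Chebyshev's inequality bounds the deviation of the sum (or sample mean).
Var(W̄) = Var(W_i)/n = 119/431 = 0.2761.
Chebyshev: P(|W̄ − 59.5| ≥ 3.4) ≤ Var(W̄)/(3.4)² = 119/(431·3.4²) = 0.0239.

0.0239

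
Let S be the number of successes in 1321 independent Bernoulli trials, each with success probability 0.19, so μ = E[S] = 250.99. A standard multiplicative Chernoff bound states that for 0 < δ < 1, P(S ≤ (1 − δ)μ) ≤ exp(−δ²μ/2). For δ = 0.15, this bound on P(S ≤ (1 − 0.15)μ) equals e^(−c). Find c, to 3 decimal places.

2.824

c = δ²μ/2 = 0.15²·250.99/2 = 2.8236.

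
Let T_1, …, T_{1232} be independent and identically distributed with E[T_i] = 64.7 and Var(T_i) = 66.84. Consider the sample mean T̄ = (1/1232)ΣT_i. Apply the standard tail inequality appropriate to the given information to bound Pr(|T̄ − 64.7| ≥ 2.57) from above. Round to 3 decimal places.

With mean and variance of each term known, Chebyshev's inequality bounds the deviation of the sum (or sample mean).
Var(T̄) = Var(T_i)/n = 66.84/1232 = 0.054253.
Chebyshev: Pr(|T̄ − 64.7| ≥ 2.57) ≤ Var(T̄)/(2.57)² = 66.84/(1232·2.57²) = 0.0082.

0.008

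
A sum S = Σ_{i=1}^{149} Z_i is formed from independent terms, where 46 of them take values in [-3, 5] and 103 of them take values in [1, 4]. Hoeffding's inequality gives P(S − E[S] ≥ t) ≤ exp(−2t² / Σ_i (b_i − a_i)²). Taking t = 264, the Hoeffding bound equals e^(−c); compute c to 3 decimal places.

Σ(b_i − a_i)² = 46·8² + 103·3² = 3871.
c = 2t² / 3871 = 2·264² / 3871 = 36.0093.

36.009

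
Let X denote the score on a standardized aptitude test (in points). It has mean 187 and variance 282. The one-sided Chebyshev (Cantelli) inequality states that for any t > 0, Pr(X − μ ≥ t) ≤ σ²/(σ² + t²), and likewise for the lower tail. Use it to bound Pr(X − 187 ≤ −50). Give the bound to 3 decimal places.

0.101

Here σ² = 282 and t = 50, so σ² + t² = 2782.
Cantelli's bound: 282/2782 = 0.1014.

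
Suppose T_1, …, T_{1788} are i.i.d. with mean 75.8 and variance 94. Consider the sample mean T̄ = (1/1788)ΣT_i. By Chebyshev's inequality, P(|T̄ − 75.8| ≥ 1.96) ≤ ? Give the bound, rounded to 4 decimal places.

Var(T̄) = Var(T_i)/n = 94/1788 = 0.052573.
Chebyshev: P(|T̄ − 75.8| ≥ 1.96) ≤ Var(T̄)/(1.96)² = 94/(1788·1.96²) = 0.0137.

0.0137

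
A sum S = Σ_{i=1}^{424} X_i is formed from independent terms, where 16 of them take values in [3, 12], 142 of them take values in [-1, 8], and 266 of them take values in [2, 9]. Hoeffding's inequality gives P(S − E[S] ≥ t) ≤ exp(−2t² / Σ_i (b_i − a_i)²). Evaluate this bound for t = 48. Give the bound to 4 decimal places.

Σ(b_i − a_i)² = 16·9² + 142·9² + 266·7² = 25832.
Exponent = 2·48² / 25832 = 0.17838.
Bound = exp(−0.17838) = 0.83662.

0.8366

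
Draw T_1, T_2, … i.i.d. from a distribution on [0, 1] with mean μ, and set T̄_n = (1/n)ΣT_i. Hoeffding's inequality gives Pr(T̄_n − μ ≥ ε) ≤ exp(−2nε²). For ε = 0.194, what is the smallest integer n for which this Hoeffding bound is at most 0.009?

Require exp(−2nε²) ≤ 0.009, i.e. 2nε² ≥ ln(1/0.009) = 4.710531.
So n ≥ 4.710531 / (2·0.194²) = 62.580.
The smallest integer n is 63.

63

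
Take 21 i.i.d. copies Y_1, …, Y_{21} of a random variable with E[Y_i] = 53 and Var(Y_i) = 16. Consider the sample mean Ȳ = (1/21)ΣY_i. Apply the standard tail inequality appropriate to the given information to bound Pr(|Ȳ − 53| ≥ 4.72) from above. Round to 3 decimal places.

0.034

With mean and variance of each term known, Chebyshev's inequality bounds the deviation of the sum (or sample mean).
Var(Ȳ) = Var(Y_i)/n = 16/21 = 0.7619.
Chebyshev: Pr(|Ȳ − 53| ≥ 4.72) ≤ Var(Ȳ)/(4.72)² = 16/(21·4.72²) = 0.0342.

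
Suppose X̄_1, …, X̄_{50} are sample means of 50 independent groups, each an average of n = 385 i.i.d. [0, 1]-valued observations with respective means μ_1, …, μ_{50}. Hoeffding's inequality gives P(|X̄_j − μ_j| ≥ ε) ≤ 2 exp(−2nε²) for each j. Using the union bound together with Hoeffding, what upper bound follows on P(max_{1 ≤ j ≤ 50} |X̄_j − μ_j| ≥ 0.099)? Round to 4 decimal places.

Per-experiment Hoeffding bound: 2·exp(−2·385·0.099²) = 2·exp(−7.54677) = 0.0010556.
Union bound over 50 events: 50·0.0010556 = 0.05278.

0.0528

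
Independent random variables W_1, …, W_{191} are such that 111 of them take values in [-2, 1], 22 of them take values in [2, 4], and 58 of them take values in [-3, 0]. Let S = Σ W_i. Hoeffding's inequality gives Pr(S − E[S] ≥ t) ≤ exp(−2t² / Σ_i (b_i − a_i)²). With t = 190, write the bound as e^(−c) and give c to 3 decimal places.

Σ(b_i − a_i)² = 111·3² + 22·2² + 58·3² = 1609.
c = 2t² / 1609 = 2·190² / 1609 = 44.8726.

44.873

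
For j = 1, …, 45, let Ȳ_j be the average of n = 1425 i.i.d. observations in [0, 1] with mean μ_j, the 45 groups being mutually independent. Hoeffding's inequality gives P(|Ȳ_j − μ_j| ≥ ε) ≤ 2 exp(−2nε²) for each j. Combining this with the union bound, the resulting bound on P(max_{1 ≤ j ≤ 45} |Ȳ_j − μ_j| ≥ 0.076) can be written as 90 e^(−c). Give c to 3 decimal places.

16.462

Union bound over the 45 events: P(max_{1 ≤ j ≤ 45} |Ȳ_j − μ_j| ≥ 0.076) ≤ 45·2·exp(−2nε²) = 90 exp(−2·1425·0.076²).
So c = 2·1425·0.076² = 16.4616.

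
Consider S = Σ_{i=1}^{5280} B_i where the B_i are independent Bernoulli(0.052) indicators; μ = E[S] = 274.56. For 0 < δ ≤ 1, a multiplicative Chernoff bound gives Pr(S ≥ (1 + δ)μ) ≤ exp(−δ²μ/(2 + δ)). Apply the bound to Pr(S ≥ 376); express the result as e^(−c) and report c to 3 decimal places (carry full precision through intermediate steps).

Write 376 = (1 + δ)μ, so δ = 376/274.56 − 1 = 0.3694639…
Then the exponent is δ²μ/(2 + δ) = (376 − μ)² / (μ·(2 + δ)) = 15.817255.

15.817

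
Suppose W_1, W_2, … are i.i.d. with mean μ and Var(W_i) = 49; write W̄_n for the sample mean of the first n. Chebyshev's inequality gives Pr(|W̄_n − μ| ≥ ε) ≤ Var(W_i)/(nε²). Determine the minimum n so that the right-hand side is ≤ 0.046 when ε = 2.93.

125

Require 49/(n·2.93²) ≤ 0.046, i.e. n ≥ 49/(0.046·2.93²) = 124.080.
The smallest integer n is 125.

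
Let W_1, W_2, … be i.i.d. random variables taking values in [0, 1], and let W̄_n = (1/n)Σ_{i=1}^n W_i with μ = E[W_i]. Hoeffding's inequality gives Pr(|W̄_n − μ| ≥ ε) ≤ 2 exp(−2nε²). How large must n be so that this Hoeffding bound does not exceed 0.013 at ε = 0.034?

Require 2·exp(−2nε²) ≤ 0.013, i.e. 2nε² ≥ ln(2/0.013) = 5.035953.
So n ≥ 5.035953 / (2·0.034²) = 2178.180.
The smallest integer n is 2179.

2179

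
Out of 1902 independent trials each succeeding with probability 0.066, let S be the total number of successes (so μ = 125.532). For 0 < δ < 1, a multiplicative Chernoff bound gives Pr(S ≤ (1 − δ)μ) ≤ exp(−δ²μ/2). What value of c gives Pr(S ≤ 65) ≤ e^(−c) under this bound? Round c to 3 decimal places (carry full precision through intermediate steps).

14.594

Write 65 = (1 − δ)μ, so δ = 1 − 65/125.532 = 0.4822037…
Then the exponent is δ²μ/2 = (μ − 65)²/(2μ) = 14.594378.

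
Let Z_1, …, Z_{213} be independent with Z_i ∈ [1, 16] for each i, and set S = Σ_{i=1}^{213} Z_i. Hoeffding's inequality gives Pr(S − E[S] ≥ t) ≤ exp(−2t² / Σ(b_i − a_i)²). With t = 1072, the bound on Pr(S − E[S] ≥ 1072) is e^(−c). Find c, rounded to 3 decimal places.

47.958

Σ(b_i − a_i)² = 213·(15)² = 47925.
c = 2t²/47925 = 2·1072²/47925 = 47.9576.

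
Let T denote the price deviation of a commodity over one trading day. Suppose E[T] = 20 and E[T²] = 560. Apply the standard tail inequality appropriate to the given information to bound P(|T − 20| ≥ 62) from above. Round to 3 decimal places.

0.042

The first two moments determine the variance, so Chebyshev's inequality is the sharpest standard bound available.
Var(T) = E[T²] − (E[T])² = 560 − 400 = 160.
Chebyshev's inequality: P(|T − μ| ≥ t) ≤ Var(T)/t² = 160/3844 = 0.0416.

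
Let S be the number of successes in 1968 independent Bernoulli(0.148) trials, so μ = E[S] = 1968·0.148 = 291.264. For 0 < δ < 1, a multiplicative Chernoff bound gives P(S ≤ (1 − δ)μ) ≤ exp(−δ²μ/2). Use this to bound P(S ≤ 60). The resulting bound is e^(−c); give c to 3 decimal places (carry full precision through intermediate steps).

91.812

Write 60 = (1 − δ)μ, so δ = 1 − 60/291.264 = 0.7940013…
Then the exponent is δ²μ/2 = (μ − 60)²/(2μ) = 91.811960.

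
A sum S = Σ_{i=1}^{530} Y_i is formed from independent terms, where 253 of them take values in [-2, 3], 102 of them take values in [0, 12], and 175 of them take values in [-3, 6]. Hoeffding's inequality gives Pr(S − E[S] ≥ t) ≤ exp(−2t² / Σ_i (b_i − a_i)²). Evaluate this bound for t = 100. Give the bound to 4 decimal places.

Σ(b_i − a_i)² = 253·5² + 102·12² + 175·9² = 35188.
Exponent = 2·100² / 35188 = 0.56838.
Bound = exp(−0.56838) = 0.56644.

0.5664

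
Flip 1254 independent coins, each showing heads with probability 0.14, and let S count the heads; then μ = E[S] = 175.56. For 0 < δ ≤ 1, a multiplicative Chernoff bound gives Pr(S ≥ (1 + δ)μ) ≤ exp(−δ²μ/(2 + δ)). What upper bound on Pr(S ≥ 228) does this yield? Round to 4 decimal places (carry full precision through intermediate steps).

0.0011

Write 228 = (1 + δ)μ, so δ = 228/175.56 − 1 = 0.2987013…
Then the exponent is δ²μ/(2 + δ) = (228 − μ)² / (μ·(2 + δ)) = 6.814237.
Bound = exp(−6.814237) = 0.00110.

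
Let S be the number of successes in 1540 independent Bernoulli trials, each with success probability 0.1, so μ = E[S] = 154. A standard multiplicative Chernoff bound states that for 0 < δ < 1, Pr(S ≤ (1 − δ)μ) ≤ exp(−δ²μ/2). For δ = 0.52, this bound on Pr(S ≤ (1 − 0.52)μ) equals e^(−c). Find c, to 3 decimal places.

c = δ²μ/2 = 0.52²·154/2 = 20.8208.

20.821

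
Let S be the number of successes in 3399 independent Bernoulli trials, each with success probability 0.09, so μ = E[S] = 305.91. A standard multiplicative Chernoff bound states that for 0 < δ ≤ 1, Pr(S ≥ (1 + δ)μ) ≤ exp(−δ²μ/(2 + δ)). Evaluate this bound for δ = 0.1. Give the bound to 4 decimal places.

0.2330

Exponent = δ²μ/(2 + δ) = 0.1²·305.91/2.1 = 1.4567.
Bound = exp(−1.4567) = 0.23300.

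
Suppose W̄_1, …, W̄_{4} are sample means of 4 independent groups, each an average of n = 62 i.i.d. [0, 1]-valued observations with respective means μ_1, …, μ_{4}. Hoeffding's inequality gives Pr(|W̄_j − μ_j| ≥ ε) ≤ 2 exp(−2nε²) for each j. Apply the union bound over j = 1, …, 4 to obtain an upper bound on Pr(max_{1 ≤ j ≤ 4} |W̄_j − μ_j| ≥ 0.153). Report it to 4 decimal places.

0.4390

Per-experiment Hoeffding bound: 2·exp(−2·62·0.153²) = 2·exp(−2.90272) = 0.10975.
Union bound over 4 events: 4·0.10975 = 0.43899.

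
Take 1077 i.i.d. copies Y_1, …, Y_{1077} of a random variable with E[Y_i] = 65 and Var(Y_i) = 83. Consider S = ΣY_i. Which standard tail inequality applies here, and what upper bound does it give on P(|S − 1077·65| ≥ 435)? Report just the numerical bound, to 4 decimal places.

0.4724

With mean and variance of each term known, Chebyshev's inequality bounds the deviation of the sum (or sample mean).
Var(S) = n·Var(Y_i) = 1077·83 = 89391.
Chebyshev: P(|S − 1077·65| ≥ 435) ≤ Var(S)/435² = 89391/189225 = 0.4724.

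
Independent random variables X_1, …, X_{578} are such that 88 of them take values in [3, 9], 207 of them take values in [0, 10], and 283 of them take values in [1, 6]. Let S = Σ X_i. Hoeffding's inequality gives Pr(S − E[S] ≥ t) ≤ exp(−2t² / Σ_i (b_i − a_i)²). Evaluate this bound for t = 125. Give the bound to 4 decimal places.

Σ(b_i − a_i)² = 88·6² + 207·10² + 283·5² = 30943.
Exponent = 2·125² / 30943 = 1.00992.
Bound = exp(−1.00992) = 0.36425.

0.3642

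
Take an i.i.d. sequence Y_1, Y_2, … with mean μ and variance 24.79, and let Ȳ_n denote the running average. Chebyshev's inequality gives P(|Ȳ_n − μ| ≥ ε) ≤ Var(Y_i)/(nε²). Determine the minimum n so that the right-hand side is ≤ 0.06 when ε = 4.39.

Require 24.79/(n·4.39²) ≤ 0.06, i.e. n ≥ 24.79/(0.06·4.39²) = 21.439.
The smallest integer n is 22.

22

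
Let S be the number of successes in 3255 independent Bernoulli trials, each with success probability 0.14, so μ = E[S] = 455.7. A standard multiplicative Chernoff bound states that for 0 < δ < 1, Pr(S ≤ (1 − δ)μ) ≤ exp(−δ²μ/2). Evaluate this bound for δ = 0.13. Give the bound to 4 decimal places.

0.0213

Exponent = δ²μ/2 = 0.13²·455.7/2 = 3.8507.
Bound = exp(−3.8507) = 0.02127.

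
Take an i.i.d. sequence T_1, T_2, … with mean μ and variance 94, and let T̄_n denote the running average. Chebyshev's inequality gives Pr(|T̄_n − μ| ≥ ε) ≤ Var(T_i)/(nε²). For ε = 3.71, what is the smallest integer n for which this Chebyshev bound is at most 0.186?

37

Require 94/(n·3.71²) ≤ 0.186, i.e. n ≥ 94/(0.186·3.71²) = 36.717.
The smallest integer n is 37.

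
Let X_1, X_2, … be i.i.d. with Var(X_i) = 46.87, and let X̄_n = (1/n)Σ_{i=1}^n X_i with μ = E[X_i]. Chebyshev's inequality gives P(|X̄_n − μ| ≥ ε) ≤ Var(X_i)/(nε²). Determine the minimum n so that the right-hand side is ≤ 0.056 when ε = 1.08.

718

Require 46.87/(n·1.08²) ≤ 0.056, i.e. n ≥ 46.87/(0.056·1.08²) = 717.562.
The smallest integer n is 718.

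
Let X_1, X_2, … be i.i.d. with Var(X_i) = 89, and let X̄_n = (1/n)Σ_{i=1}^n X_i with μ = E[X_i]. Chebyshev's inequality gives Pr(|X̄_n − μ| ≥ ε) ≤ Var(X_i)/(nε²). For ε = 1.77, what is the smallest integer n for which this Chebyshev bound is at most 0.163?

Require 89/(n·1.77²) ≤ 0.163, i.e. n ≥ 89/(0.163·1.77²) = 174.283.
The smallest integer n is 175.

175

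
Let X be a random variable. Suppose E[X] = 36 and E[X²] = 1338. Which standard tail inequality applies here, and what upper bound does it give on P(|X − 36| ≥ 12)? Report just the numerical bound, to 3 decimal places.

The first two moments determine the variance, so Chebyshev's inequality is the sharpest standard bound available.
Var(X) = E[X²] − (E[X])² = 1338 − 1296 = 42.
Chebyshev's inequality: P(|X − μ| ≥ t) ≤ Var(X)/t² = 42/144 = 0.2917.

0.292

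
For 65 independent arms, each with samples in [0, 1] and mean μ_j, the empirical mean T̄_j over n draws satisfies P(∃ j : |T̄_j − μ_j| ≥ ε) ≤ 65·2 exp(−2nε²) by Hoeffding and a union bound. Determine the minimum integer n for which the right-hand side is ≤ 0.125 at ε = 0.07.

Need 2·65·exp(−2nε²) ≤ 0.125, i.e. exp(−2nε²) ≤ 0.125/130.
So 2nε² ≥ ln(130/0.125) = 6.946976.
Hence n ≥ 6.946976/(2·0.07²) = 708.875.
The smallest integer n is 709.

709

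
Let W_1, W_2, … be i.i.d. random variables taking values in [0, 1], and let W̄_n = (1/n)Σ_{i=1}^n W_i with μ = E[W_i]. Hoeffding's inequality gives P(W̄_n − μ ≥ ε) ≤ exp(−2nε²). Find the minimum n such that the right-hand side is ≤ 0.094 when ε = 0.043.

Require exp(−2nε²) ≤ 0.094, i.e. 2nε² ≥ ln(1/0.094) = 2.364460.
So n ≥ 2.364460 / (2·0.043²) = 639.389.
The smallest integer n is 640.

640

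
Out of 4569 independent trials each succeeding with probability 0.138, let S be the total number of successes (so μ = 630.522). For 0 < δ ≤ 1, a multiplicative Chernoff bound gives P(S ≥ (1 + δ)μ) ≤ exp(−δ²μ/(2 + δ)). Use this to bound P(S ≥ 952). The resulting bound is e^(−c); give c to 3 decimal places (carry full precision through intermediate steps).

65.306

Write 952 = (1 + δ)μ, so δ = 952/630.522 − 1 = 0.5098601…
Then the exponent is δ²μ/(2 + δ) = (952 − μ)² / (μ·(2 + δ)) = 65.305951.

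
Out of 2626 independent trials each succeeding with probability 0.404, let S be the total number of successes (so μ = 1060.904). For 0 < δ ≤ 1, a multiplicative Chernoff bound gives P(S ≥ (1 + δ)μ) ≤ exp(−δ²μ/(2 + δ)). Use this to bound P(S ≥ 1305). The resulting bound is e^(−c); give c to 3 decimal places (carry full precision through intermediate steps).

Write 1305 = (1 + δ)μ, so δ = 1305/1060.904 − 1 = 0.230083…
Then the exponent is δ²μ/(2 + δ) = (1305 − μ)² / (μ·(2 + δ)) = 25.183971.

25.184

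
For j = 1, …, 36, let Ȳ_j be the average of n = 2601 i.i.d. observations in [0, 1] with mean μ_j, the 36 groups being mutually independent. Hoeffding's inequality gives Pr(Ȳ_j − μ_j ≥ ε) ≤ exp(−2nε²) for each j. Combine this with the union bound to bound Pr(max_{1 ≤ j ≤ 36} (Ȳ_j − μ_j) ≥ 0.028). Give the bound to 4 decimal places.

0.6097

Per-experiment Hoeffding bound: exp(−2·2601·0.028²) = exp(−4.07837) = 0.016935.
Union bound over 36 events: 36·0.016935 = 0.60966.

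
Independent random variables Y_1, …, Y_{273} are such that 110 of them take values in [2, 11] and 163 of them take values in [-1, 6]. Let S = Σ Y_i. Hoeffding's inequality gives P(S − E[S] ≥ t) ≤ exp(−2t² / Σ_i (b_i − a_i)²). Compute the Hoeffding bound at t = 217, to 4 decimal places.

Σ(b_i − a_i)² = 110·9² + 163·7² = 16897.
Exponent = 2·217² / 16897 = 5.57365.
Bound = exp(−5.57365) = 0.00380.

0.0038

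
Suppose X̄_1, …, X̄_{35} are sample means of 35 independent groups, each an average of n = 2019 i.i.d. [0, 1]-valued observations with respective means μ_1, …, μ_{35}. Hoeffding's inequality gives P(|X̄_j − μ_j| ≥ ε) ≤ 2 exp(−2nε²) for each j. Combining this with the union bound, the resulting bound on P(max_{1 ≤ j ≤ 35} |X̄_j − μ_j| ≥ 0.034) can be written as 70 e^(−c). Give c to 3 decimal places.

Union bound over the 35 events: P(max_{1 ≤ j ≤ 35} |X̄_j − μ_j| ≥ 0.034) ≤ 35·2·exp(−2nε²) = 70 exp(−2·2019·0.034²).
So c = 2·2019·0.034² = 4.6679.

4.668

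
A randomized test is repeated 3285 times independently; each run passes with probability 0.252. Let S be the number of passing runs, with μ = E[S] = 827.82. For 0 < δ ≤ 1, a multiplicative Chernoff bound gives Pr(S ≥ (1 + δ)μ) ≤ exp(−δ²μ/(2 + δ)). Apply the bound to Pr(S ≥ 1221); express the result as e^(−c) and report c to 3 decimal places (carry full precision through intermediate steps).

75.453

Write 1221 = (1 + δ)μ, so δ = 1221/827.82 − 1 = 0.4749583…
Then the exponent is δ²μ/(2 + δ) = (1221 − μ)² / (μ·(2 + δ)) = 75.453438.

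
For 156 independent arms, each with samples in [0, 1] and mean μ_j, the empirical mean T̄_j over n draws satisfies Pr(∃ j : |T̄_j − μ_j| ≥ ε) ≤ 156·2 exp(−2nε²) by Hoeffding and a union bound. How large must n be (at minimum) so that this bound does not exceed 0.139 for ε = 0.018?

Need 2·156·exp(−2nε²) ≤ 0.139, i.e. exp(−2nε²) ≤ 0.139/312.
So 2nε² ≥ ln(312/0.139) = 7.716285.
Hence n ≥ 7.716285/(2·0.018²) = 11907.847.
The smallest integer n is 11908.

11908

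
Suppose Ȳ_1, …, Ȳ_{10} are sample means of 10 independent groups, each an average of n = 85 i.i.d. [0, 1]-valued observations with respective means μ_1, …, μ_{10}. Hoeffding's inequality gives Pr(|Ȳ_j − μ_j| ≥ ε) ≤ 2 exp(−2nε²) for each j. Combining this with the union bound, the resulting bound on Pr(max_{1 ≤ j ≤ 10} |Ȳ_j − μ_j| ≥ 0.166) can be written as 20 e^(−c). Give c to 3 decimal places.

Union bound over the 10 events: Pr(max_{1 ≤ j ≤ 10} |Ȳ_j − μ_j| ≥ 0.166) ≤ 10·2·exp(−2nε²) = 20 exp(−2·85·0.166²).
So c = 2·85·0.166² = 4.6845.

4.685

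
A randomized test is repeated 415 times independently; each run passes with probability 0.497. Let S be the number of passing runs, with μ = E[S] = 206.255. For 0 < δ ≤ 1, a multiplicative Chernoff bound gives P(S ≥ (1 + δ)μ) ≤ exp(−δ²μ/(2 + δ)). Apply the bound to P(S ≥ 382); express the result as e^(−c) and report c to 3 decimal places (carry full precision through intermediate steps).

Write 382 = (1 + δ)μ, so δ = 382/206.255 − 1 = 0.8520763…
Then the exponent is δ²μ/(2 + δ) = (382 − μ)² / (μ·(2 + δ)) = 52.504960.

52.505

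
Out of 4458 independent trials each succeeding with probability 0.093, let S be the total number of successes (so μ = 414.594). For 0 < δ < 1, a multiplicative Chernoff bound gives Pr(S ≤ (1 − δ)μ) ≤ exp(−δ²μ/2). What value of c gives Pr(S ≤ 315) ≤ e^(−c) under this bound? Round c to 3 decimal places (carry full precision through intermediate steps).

Write 315 = (1 − δ)μ, so δ = 1 − 315/414.594 = 0.2402206…
Then the exponent is δ²μ/2 = (μ − 315)²/(2μ) = 11.962263.

11.962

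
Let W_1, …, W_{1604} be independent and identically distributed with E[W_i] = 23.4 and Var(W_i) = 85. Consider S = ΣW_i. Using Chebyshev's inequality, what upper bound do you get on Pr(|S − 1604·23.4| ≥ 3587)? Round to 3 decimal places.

0.011

Var(S) = n·Var(W_i) = 1604·85 = 136340.
Chebyshev: Pr(|S − 1604·23.4| ≥ 3587) ≤ Var(S)/3587² = 136340/12866569 = 0.0106.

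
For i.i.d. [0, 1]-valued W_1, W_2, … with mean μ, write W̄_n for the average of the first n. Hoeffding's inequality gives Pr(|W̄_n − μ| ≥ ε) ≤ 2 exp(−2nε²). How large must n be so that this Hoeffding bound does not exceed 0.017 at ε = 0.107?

Require 2·exp(−2nε²) ≤ 0.017, i.e. 2nε² ≥ ln(2/0.017) = 4.767689.
So n ≥ 4.767689 / (2·0.107²) = 208.214.
The smallest integer n is 209.

209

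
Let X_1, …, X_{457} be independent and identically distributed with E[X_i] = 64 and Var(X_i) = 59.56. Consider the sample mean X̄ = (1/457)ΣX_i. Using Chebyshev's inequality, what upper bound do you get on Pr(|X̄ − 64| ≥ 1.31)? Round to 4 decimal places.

Var(X̄) = Var(X_i)/n = 59.56/457 = 0.13033.
Chebyshev: Pr(|X̄ − 64| ≥ 1.31) ≤ Var(X̄)/(1.31)² = 59.56/(457·1.31²) = 0.0759.

0.0759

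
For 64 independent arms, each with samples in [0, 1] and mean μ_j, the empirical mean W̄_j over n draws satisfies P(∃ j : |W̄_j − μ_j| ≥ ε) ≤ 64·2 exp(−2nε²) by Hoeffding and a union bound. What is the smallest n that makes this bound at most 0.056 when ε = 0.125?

248

Need 2·64·exp(−2nε²) ≤ 0.056, i.e. exp(−2nε²) ≤ 0.056/128.
So 2nε² ≥ ln(128/0.056) = 7.734434.
Hence n ≥ 7.734434/(2·0.125²) = 247.502.
The smallest integer n is 248.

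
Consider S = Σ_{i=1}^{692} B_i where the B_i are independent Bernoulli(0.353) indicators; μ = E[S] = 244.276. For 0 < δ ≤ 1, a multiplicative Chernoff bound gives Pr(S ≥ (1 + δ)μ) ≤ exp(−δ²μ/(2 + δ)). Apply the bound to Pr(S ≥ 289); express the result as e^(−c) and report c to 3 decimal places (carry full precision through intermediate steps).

Write 289 = (1 + δ)μ, so δ = 289/244.276 − 1 = 0.183088…
Then the exponent is δ²μ/(2 + δ) = (289 − μ)² / (μ·(2 + δ)) = 3.750846.

3.751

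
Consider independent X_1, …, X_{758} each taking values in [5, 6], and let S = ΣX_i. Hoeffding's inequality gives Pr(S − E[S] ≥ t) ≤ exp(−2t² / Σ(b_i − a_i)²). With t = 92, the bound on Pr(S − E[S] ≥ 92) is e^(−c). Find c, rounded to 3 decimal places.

Σ(b_i − a_i)² = 758·(1)² = 758.
c = 2t²/758 = 2·92²/758 = 22.3325.

22.332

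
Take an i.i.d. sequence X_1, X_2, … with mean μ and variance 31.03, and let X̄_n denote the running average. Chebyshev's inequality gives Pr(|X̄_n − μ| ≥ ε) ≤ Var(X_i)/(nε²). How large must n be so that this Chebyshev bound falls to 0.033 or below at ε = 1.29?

Require 31.03/(n·1.29²) ≤ 0.033, i.e. n ≥ 31.03/(0.033·1.29²) = 565.052.
The smallest integer n is 566.

566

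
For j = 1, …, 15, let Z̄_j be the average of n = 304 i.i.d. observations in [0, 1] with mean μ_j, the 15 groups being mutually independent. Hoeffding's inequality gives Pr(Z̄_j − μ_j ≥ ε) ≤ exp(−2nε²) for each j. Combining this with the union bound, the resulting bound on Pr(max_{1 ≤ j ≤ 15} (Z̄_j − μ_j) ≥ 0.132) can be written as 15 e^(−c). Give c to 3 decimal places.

Union bound over the 15 events: Pr(max_{1 ≤ j ≤ 15} (Z̄_j − μ_j) ≥ 0.132) ≤ 15·exp(−2nε²) = 15 exp(−2·304·0.132²).
So c = 2·304·0.132² = 10.5938.

10.594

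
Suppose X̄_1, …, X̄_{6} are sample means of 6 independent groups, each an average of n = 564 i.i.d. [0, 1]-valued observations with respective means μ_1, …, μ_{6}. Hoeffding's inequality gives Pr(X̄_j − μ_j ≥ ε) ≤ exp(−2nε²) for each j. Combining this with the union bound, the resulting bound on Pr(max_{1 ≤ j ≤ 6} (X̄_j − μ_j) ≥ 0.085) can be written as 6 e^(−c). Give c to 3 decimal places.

Union bound over the 6 events: Pr(max_{1 ≤ j ≤ 6} (X̄_j − μ_j) ≥ 0.085) ≤ 6·exp(−2nε²) = 6 exp(−2·564·0.085²).
So c = 2·564·0.085² = 8.1498.

8.150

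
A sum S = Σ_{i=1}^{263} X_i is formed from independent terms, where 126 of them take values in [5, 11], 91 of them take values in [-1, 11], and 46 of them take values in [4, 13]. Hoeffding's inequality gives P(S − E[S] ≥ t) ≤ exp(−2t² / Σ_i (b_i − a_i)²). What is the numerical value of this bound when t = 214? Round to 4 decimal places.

Σ(b_i − a_i)² = 126·6² + 91·12² + 46·9² = 21366.
Exponent = 2·214² / 21366 = 4.28681.
Bound = exp(−4.28681) = 0.01375.

0.0137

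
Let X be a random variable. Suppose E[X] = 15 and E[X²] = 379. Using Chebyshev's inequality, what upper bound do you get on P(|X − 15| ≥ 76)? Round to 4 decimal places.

0.0267

Var(X) = E[X²] − (E[X])² = 379 − 225 = 154.
Chebyshev's inequality: P(|X − μ| ≥ t) ≤ Var(X)/t² = 154/5776 = 0.0267.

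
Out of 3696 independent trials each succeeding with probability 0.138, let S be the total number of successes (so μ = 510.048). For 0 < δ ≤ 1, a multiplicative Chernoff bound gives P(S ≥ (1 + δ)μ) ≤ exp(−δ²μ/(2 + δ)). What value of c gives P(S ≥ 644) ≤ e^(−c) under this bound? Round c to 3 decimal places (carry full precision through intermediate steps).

Write 644 = (1 + δ)μ, so δ = 644/510.048 − 1 = 0.2626263…
Then the exponent is δ²μ/(2 + δ) = (644 − μ)² / (μ·(2 + δ)) = 15.548000.

15.548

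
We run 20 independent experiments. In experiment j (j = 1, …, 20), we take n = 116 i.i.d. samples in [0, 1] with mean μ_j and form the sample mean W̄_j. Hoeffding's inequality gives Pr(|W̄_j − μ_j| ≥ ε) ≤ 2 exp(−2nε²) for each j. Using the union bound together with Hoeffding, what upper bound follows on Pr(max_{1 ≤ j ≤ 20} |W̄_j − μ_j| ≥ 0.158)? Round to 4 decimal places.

0.1221

Per-experiment Hoeffding bound: 2·exp(−2·116·0.158²) = 2·exp(−5.79165) = 0.0061059.
Union bound over 20 events: 20·0.0061059 = 0.12212.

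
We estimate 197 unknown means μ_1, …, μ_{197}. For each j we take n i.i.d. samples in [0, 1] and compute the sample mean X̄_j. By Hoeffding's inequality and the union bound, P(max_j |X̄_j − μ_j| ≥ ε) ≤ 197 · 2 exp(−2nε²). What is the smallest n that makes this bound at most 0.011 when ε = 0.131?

Need 2·197·exp(−2nε²) ≤ 0.011, i.e. exp(−2nε²) ≤ 0.011/394.
So 2nε² ≥ ln(394/0.011) = 10.486211.
Hence n ≥ 10.486211/(2·0.131²) = 305.524.
The smallest integer n is 306.

306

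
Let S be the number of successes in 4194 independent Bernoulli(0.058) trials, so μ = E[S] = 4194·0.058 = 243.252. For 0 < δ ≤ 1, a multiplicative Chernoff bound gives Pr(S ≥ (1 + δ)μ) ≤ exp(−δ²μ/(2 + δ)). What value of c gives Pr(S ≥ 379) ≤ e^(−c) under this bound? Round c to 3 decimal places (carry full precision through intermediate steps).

Write 379 = (1 + δ)μ, so δ = 379/243.252 − 1 = 0.558055…
Then the exponent is δ²μ/(2 + δ) = (379 − μ)² / (μ·(2 + δ)) = 29.614239.

29.614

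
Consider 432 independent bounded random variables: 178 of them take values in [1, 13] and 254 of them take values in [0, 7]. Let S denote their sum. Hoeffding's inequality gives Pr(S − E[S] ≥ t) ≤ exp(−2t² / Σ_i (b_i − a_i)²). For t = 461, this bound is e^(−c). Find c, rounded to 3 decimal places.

11.162

Σ(b_i − a_i)² = 178·12² + 254·7² = 38078.
c = 2t² / 38078 = 2·461² / 38078 = 11.1624.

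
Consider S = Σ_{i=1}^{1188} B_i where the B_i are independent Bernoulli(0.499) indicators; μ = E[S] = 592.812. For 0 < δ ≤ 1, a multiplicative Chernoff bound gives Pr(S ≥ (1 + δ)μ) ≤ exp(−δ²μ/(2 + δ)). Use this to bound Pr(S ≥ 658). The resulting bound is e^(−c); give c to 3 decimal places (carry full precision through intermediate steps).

3.397

Write 658 = (1 + δ)μ, so δ = 658/592.812 − 1 = 0.109964…
Then the exponent is δ²μ/(2 + δ) = (658 − μ)² / (μ·(2 + δ)) = 3.397373.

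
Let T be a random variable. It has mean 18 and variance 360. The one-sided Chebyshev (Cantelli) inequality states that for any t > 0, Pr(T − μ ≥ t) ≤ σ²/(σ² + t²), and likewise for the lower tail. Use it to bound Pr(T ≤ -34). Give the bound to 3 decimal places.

Here σ² = 360 and t = 52, so σ² + t² = 3064.
Cantelli's bound: 360/3064 = 0.1175.

0.117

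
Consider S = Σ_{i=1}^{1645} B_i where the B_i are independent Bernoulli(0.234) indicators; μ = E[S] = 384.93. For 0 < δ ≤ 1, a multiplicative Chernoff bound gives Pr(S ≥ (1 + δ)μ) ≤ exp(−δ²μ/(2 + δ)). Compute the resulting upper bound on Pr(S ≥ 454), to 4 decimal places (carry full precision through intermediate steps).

0.0034

Write 454 = (1 + δ)μ, so δ = 454/384.93 − 1 = 0.1794352…
Then the exponent is δ²μ/(2 + δ) = (454 − μ)² / (μ·(2 + δ)) = 5.686607.
Bound = exp(−5.686607) = 0.00339.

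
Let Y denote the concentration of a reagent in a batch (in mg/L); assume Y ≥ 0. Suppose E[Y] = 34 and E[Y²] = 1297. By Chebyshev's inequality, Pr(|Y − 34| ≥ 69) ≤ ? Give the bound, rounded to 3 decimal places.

0.030

Var(Y) = E[Y²] − (E[Y])² = 1297 − 1156 = 141.
Chebyshev's inequality: Pr(|Y − μ| ≥ t) ≤ Var(Y)/t² = 141/4761 = 0.0296.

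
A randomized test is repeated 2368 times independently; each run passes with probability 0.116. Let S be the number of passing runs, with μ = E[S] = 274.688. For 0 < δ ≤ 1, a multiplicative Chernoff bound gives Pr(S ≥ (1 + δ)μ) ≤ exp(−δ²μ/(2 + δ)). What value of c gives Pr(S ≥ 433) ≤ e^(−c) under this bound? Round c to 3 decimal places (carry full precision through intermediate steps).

35.415

Write 433 = (1 + δ)μ, so δ = 433/274.688 − 1 = 0.5763339…
Then the exponent is δ²μ/(2 + δ) = (433 − μ)² / (μ·(2 + δ)) = 35.414885.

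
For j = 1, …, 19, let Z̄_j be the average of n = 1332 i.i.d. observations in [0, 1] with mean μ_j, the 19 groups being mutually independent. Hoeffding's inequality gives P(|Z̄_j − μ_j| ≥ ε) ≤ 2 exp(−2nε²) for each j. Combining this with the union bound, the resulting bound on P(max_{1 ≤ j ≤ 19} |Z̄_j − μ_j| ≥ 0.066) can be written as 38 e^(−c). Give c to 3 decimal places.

11.604

Union bound over the 19 events: P(max_{1 ≤ j ≤ 19} |Z̄_j − μ_j| ≥ 0.066) ≤ 19·2·exp(−2nε²) = 38 exp(−2·1332·0.066²).
So c = 2·1332·0.066² = 11.6044.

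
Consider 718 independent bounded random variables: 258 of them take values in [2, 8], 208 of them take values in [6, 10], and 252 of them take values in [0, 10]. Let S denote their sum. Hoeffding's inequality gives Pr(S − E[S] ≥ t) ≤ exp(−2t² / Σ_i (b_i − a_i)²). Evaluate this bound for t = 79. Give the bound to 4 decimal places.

0.7189

Σ(b_i − a_i)² = 258·6² + 208·4² + 252·10² = 37816.
Exponent = 2·79² / 37816 = 0.33007.
Bound = exp(−0.33007) = 0.71887.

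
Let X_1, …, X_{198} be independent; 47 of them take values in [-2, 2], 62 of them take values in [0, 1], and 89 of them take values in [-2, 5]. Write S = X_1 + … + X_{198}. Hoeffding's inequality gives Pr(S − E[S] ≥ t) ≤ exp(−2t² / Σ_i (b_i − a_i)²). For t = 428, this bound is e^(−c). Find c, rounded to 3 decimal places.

Σ(b_i − a_i)² = 47·4² + 62·1² + 89·7² = 5175.
c = 2t² / 5175 = 2·428² / 5175 = 70.7957.

70.796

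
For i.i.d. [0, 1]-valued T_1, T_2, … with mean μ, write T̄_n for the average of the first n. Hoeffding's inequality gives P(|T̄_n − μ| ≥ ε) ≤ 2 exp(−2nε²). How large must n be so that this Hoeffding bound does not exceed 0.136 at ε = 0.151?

59

Require 2·exp(−2nε²) ≤ 0.136, i.e. 2nε² ≥ ln(2/0.136) = 2.688248.
So n ≥ 2.688248 / (2·0.151²) = 58.950.
The smallest integer n is 59.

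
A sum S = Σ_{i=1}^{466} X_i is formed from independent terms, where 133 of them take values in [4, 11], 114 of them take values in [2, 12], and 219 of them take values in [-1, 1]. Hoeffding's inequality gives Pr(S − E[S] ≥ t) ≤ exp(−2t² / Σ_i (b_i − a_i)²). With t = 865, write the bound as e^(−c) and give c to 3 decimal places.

79.628

Σ(b_i − a_i)² = 133·7² + 114·10² + 219·2² = 18793.
c = 2t² / 18793 = 2·865² / 18793 = 79.6281.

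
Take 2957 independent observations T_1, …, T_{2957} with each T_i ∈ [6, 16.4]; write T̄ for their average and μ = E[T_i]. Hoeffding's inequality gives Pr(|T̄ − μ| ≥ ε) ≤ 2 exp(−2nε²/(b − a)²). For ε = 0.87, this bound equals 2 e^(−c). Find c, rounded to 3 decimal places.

c = 2nε²/(b − a)² = 2·2957·0.87² / 10.4² = 41.3860.

41.386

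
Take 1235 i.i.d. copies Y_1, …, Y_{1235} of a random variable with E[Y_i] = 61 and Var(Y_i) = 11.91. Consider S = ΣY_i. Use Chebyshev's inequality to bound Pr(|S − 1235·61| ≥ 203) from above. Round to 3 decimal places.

0.357

Var(S) = n·Var(Y_i) = 1235·11.91 = 14708.85.
Chebyshev: Pr(|S − 1235·61| ≥ 203) ≤ Var(S)/203² = 14708.85/41209 = 0.3569.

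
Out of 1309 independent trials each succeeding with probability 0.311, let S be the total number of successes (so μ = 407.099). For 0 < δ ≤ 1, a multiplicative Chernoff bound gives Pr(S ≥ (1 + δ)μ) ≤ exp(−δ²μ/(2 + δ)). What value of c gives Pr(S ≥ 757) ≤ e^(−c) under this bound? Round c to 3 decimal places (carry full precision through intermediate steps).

Write 757 = (1 + δ)μ, so δ = 757/407.099 − 1 = 0.8594985…
Then the exponent is δ²μ/(2 + δ) = (757 − μ)² / (μ·(2 + δ)) = 105.172077.

105.172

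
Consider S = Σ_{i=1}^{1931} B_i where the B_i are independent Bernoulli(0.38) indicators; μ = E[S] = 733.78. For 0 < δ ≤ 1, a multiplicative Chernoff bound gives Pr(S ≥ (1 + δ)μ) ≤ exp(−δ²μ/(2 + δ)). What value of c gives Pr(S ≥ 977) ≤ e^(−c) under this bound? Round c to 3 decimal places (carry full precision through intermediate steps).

34.578

Write 977 = (1 + δ)μ, so δ = 977/733.78 − 1 = 0.3314617…
Then the exponent is δ²μ/(2 + δ) = (977 − μ)² / (μ·(2 + δ)) = 34.578361.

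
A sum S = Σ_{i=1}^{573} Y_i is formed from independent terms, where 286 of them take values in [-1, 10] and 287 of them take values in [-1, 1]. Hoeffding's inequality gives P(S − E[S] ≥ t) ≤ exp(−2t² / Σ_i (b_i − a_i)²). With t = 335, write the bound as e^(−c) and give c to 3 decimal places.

Σ(b_i − a_i)² = 286·11² + 287·2² = 35754.
c = 2t² / 35754 = 2·335² / 35754 = 6.2776.

6.278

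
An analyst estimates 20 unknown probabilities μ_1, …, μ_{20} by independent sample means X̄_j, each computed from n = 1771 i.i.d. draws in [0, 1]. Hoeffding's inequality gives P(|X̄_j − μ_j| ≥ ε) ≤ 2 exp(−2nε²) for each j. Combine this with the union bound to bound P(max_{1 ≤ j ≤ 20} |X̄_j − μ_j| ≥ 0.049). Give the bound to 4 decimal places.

0.0081

Per-experiment Hoeffding bound: 2·exp(−2·1771·0.049²) = 2·exp(−8.50434) = 0.00040517.
Union bound over 20 events: 20·0.00040517 = 0.00810.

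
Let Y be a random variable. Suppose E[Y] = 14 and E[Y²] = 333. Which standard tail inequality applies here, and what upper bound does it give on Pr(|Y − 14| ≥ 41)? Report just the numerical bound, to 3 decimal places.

0.081

The first two moments determine the variance, so Chebyshev's inequality is the sharpest standard bound available.
Var(Y) = E[Y²] − (E[Y])² = 333 − 196 = 137.
Chebyshev's inequality: Pr(|Y − μ| ≥ t) ≤ Var(Y)/t² = 137/1681 = 0.0815.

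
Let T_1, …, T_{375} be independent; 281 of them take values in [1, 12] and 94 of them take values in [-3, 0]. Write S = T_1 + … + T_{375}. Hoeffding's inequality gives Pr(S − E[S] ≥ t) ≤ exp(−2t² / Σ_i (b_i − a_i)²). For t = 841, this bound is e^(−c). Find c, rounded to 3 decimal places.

Σ(b_i − a_i)² = 281·11² + 94·3² = 34847.
c = 2t² / 34847 = 2·841² / 34847 = 40.5935.

40.594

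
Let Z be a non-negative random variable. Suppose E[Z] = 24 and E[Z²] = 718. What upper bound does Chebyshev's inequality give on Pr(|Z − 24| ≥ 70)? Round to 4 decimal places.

Var(Z) = E[Z²] − (E[Z])² = 718 − 576 = 142.
Chebyshev's inequality: Pr(|Z − μ| ≥ t) ≤ Var(Z)/t² = 142/4900 = 0.0290.

0.0290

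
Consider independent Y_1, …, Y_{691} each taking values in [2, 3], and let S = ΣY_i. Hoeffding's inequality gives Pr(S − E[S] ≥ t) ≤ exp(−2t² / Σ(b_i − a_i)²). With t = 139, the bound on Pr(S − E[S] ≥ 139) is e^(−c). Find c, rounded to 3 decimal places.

55.922

Σ(b_i − a_i)² = 691·(1)² = 691.
c = 2t²/691 = 2·139²/691 = 55.9219.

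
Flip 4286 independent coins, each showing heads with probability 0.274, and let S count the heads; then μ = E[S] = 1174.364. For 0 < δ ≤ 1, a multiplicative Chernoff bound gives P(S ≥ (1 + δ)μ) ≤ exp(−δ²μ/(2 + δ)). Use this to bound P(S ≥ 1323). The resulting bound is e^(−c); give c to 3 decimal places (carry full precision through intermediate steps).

8.846

Write 1323 = (1 + δ)μ, so δ = 1323/1174.364 − 1 = 0.1265672…
Then the exponent is δ²μ/(2 + δ) = (1323 − μ)² / (μ·(2 + δ)) = 8.846392.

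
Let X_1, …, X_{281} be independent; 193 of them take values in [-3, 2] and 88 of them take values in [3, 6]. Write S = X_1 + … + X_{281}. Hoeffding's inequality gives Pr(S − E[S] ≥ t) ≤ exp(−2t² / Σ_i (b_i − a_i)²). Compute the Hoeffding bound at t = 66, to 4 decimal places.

0.2120

Σ(b_i − a_i)² = 193·5² + 88·3² = 5617.
Exponent = 2·66² / 5617 = 1.55101.
Bound = exp(−1.55101) = 0.21203.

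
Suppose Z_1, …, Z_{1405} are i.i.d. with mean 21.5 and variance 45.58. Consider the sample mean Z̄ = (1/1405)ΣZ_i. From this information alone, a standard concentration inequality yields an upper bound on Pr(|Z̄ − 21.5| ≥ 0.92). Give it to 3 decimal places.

0.038

With mean and variance of each term known, Chebyshev's inequality bounds the deviation of the sum (or sample mean).
Var(Z̄) = Var(Z_i)/n = 45.58/1405 = 0.032441.
Chebyshev: Pr(|Z̄ − 21.5| ≥ 0.92) ≤ Var(Z̄)/(0.92)² = 45.58/(1405·0.92²) = 0.0383.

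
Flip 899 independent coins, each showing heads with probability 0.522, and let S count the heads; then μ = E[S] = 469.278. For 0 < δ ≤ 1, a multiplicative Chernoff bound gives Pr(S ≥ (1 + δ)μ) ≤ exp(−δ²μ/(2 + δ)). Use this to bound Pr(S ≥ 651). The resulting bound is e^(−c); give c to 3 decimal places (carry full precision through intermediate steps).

29.477

Write 651 = (1 + δ)μ, so δ = 651/469.278 − 1 = 0.3872374…
Then the exponent is δ²μ/(2 + δ) = (651 − μ)² / (μ·(2 + δ)) = 29.477402.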